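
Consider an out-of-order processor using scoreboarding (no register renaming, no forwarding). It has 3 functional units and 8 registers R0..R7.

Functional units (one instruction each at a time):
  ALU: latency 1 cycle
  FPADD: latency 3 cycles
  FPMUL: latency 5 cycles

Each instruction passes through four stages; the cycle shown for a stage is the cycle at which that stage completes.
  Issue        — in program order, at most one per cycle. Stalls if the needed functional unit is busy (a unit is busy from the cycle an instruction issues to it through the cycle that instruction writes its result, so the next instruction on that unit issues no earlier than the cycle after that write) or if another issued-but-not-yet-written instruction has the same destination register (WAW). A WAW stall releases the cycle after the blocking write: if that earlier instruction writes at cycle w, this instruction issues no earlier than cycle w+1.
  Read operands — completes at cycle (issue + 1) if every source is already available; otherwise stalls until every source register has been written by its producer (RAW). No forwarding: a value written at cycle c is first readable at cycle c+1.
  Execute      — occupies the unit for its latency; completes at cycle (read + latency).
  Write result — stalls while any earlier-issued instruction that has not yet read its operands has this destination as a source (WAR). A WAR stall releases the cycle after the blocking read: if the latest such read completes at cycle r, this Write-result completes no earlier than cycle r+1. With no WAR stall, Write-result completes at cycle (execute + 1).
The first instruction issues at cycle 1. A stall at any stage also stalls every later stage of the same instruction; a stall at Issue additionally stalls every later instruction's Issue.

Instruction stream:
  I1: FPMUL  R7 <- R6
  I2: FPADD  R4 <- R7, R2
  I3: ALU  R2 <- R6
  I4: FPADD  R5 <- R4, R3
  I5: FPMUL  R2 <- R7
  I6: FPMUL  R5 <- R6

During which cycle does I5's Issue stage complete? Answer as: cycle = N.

cycle = 15

c1: I1 issues→FPMUL
c2: I1 reads, I2 issues→FPADD
c3: I3 issues→ALU
c4: I3 reads
c5: I3 exec-done
c7: I1 exec-done
c8: I1 writes R7
c9: I2 reads
c10: I3 writes R2
c12: I2 exec-done
c13: I2 writes R4
c14: I4 issues→FPADD
c15: I4 reads, I5 issues→FPMUL
c16: I5 reads
c18: I4 exec-done
c19: I4 writes R5
c21: I5 exec-done
c22: I5 writes R2
c23: I6 issues→FPMUL
c24: I6 reads
c29: I6 exec-done
c30: I6 writes R5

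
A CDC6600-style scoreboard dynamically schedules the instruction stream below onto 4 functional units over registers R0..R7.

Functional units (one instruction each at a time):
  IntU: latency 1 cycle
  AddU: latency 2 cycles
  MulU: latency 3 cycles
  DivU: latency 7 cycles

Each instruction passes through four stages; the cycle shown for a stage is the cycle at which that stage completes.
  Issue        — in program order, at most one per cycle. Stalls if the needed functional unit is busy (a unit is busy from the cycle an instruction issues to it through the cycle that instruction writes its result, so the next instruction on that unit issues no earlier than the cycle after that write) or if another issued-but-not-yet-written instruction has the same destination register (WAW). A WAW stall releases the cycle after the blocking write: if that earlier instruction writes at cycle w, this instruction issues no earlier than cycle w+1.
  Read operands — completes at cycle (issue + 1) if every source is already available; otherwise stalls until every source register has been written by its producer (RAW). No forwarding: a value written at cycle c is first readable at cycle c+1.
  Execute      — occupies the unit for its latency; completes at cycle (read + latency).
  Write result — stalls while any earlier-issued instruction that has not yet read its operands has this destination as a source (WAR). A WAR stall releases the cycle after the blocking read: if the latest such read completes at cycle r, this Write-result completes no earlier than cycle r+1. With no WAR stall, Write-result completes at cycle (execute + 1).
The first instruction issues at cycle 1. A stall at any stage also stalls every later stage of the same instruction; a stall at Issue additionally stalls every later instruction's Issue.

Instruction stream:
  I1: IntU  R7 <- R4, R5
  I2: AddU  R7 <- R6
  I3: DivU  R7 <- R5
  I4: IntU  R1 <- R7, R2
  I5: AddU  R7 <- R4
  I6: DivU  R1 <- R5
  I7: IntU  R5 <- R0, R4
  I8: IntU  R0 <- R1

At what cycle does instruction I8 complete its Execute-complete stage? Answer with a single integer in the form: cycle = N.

c1: I1 dispatched to IntU
c2: I1 operands ready
c3: I1 complete
c4: R7←I1
c5: I2 dispatched to AddU
c6: I2 operands ready
c8: I2 complete
c9: R7←I2
c10: I3 dispatched to DivU
c11: I3 operands ready, I4 dispatched to IntU
c18: I3 complete
c19: R7←I3
c20: I4 operands ready, I5 dispatched to AddU
c21: I4 complete, I5 operands ready
c22: R1←I4
c23: I5 complete, I6 dispatched to DivU
c24: R7←I5, I6 operands ready, I7 dispatched to IntU
c25: I7 operands ready
c26: I7 complete
c27: R5←I7
c28: I8 dispatched to IntU
c31: I6 complete
c32: R1←I6
c33: I8 operands ready
c34: I8 complete
c35: R0←I8

cycle = 34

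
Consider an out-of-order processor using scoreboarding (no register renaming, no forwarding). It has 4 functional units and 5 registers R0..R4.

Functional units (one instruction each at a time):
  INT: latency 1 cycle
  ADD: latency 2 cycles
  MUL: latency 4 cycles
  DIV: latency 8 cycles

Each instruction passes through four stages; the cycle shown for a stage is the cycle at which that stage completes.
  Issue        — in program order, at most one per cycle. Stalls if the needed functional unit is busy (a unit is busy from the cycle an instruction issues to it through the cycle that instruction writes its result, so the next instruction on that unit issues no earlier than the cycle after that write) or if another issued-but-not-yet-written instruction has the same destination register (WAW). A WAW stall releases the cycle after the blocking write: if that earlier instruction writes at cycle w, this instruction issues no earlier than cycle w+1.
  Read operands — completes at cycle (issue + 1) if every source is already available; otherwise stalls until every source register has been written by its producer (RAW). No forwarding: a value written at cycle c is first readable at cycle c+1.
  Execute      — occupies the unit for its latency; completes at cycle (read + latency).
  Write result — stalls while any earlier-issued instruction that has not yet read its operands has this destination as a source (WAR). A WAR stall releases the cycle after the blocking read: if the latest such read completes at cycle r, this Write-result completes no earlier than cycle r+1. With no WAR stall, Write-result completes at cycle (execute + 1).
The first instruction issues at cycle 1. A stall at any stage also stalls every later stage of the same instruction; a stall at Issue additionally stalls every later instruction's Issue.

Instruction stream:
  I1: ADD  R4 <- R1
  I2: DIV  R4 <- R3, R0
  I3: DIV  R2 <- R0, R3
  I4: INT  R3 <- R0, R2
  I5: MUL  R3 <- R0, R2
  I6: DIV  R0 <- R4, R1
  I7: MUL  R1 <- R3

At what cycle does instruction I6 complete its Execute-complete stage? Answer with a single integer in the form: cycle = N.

1) issue 1, read 2, done 4, write 5
2) issue 6, read 7, done 15, write 16  <WAW R4: wait I1 write@5>
3) issue 17, read 18, done 26, write 27  <struct: DIV busy until I2 writes@16>
4) issue 18, read 28, done 29, write 30  <RAW R2: wait I3 write@27>
5) issue 31, read 32, done 36, write 37  <WAW R3: wait I4 write@30>
6) issue 32, read 33, done 41, write 42
7) issue 38, read 39, done 43, write 44  <struct: MUL busy until I5 writes@37>

cycle = 41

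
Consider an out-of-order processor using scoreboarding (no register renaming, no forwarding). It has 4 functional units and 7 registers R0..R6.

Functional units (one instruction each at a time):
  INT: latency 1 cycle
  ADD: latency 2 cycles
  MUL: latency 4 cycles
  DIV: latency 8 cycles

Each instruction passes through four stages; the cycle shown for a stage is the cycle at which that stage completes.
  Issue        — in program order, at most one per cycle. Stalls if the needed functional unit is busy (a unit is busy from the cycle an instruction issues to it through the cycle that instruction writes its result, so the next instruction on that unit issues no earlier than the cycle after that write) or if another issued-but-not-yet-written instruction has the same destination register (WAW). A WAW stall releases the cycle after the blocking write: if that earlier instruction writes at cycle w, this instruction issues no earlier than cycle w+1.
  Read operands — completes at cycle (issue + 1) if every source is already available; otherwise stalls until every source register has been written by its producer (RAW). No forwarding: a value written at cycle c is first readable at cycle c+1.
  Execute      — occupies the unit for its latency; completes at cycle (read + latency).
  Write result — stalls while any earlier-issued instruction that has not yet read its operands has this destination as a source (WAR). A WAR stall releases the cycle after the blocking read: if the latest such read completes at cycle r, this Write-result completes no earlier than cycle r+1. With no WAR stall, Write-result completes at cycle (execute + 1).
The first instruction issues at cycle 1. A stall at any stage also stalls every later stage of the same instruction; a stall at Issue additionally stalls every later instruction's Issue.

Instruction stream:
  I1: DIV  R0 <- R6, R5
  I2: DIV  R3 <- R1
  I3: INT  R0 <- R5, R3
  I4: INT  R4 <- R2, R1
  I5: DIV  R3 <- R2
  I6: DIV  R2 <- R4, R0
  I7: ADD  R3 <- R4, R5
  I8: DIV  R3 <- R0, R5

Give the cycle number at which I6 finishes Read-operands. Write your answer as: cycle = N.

I1 -> (1, 2, 10, 11)
I2 -> (12, 13, 21, 22)  // struct: DIV busy until I1 writes@11
I3 -> (13, 23, 24, 25)  // RAW R3: wait I2 write@22
I4 -> (26, 27, 28, 29)  // struct: INT busy until I3 writes@25
I5 -> (27, 28, 36, 37)
I6 -> (38, 39, 47, 48)  // struct: DIV busy until I5 writes@37
I7 -> (39, 40, 42, 43)
I8 -> (49, 50, 58, 59)  // struct: DIV busy until I6 writes@48

cycle = 39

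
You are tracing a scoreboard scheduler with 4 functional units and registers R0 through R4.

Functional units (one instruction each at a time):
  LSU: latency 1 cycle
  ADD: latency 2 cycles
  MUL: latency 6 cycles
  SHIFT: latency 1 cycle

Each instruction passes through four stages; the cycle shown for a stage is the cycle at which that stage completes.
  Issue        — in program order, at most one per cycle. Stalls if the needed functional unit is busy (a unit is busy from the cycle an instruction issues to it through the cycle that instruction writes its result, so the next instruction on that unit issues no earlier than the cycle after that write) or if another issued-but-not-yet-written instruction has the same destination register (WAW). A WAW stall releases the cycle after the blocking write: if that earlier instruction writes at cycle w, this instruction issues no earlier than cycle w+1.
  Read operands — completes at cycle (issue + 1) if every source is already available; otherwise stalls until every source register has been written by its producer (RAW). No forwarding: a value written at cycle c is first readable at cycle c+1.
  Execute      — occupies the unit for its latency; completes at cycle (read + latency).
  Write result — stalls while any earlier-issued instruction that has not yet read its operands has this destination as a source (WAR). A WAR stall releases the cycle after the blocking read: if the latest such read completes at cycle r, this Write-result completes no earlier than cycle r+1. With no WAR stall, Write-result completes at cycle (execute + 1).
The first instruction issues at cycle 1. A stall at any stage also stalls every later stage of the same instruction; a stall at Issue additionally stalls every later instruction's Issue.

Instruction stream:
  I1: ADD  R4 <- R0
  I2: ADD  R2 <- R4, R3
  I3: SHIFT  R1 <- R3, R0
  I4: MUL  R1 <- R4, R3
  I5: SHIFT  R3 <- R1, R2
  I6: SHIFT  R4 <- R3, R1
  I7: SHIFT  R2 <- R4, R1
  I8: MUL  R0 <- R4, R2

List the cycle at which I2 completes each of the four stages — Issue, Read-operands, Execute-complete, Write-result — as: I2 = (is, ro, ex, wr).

I2 = (6, 7, 9, 10)

t=1  I1 dispatched to ADD
t=2  I1 operands ready
t=4  I1 complete
t=5  R4←I1
t=6  I2 dispatched to ADD
t=7  I2 operands ready, I3 dispatched to SHIFT
t=8  I3 operands ready
t=9  I2 complete, I3 complete
t=10  R2←I2, R1←I3
t=11  I4 dispatched to MUL
t=12  I4 operands ready, I5 dispatched to SHIFT
t=18  I4 complete
t=19  R1←I4
t=20  I5 operands ready
t=21  I5 complete
t=22  R3←I5
t=23  I6 dispatched to SHIFT
t=24  I6 operands ready
t=25  I6 complete
t=26  R4←I6
t=27  I7 dispatched to SHIFT
t=28  I7 operands ready, I8 dispatched to MUL
t=29  I7 complete
t=30  R2←I7
t=31  I8 operands ready
t=37  I8 complete
t=38  R0←I8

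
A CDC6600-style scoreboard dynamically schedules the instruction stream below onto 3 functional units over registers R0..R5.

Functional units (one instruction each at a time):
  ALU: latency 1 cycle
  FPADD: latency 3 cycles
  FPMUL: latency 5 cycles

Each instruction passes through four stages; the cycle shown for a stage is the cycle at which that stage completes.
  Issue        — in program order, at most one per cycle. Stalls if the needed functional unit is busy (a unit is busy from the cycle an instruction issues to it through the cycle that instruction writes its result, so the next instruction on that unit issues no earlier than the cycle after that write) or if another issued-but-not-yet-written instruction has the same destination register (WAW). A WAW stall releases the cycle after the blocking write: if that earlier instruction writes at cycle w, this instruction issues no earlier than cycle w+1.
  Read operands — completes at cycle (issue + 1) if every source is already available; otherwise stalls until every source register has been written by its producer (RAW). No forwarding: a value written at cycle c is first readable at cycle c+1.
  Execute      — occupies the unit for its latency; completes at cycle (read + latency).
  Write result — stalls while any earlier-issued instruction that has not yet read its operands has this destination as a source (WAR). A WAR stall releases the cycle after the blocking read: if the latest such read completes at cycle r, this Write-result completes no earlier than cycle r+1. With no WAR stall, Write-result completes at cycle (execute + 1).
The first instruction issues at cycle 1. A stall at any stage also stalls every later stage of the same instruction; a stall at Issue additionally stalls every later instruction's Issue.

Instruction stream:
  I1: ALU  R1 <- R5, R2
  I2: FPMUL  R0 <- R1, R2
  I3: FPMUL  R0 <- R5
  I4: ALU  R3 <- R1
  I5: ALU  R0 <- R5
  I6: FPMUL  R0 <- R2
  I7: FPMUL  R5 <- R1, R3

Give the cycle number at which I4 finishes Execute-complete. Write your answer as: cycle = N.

I1  is:1  ro:2  ex:3  wr:4
I2  is:2  ro:5  ex:10  wr:11  — RAW R1: wait I1 write@4
I3  is:12  ro:13  ex:18  wr:19  — struct: FPMUL busy until I2 writes@11
I4  is:13  ro:14  ex:15  wr:16
I5  is:20  ro:21  ex:22  wr:23  — WAW R0: wait I3 write@19
I6  is:24  ro:25  ex:30  wr:31  — WAW R0: wait I5 write@23
I7  is:32  ro:33  ex:38  wr:39  — struct: FPMUL busy until I6 writes@31

cycle = 15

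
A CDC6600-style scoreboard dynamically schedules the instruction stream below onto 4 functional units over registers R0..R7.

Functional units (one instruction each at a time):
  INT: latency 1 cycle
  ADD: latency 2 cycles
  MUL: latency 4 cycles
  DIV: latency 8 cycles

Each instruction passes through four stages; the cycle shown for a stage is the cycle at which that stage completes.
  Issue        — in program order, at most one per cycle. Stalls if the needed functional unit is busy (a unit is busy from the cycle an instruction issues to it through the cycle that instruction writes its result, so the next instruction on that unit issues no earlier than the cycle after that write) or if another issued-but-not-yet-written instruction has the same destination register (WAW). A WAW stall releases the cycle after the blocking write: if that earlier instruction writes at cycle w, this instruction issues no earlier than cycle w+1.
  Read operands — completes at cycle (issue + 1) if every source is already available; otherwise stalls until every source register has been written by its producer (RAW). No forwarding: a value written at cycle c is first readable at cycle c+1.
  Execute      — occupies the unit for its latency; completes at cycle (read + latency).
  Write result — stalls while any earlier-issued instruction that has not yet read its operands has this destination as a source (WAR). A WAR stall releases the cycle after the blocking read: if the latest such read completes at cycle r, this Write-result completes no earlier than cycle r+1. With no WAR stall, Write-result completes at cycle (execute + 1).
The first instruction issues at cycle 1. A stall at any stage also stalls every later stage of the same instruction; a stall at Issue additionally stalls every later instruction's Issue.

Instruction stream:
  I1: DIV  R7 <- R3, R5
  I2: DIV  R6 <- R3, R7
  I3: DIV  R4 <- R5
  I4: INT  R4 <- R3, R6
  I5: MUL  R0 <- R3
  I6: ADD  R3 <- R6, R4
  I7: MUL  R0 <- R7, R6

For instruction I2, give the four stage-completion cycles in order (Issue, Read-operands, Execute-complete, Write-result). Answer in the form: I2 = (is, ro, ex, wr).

I2 = (12, 13, 21, 22)

1) issue 1, read 2, done 10, write 11
2) issue 12, read 13, done 21, write 22  <struct: DIV busy until I1 writes@11>
3) issue 23, read 24, done 32, write 33  <struct: DIV busy until I2 writes@22>
4) issue 34, read 35, done 36, write 37  <WAW R4: wait I3 write@33>
5) issue 35, read 36, done 40, write 41
6) issue 36, read 38, done 40, write 41  <RAW R4: wait I4 write@37>
7) issue 42, read 43, done 47, write 48  <struct: MUL busy until I5 writes@41>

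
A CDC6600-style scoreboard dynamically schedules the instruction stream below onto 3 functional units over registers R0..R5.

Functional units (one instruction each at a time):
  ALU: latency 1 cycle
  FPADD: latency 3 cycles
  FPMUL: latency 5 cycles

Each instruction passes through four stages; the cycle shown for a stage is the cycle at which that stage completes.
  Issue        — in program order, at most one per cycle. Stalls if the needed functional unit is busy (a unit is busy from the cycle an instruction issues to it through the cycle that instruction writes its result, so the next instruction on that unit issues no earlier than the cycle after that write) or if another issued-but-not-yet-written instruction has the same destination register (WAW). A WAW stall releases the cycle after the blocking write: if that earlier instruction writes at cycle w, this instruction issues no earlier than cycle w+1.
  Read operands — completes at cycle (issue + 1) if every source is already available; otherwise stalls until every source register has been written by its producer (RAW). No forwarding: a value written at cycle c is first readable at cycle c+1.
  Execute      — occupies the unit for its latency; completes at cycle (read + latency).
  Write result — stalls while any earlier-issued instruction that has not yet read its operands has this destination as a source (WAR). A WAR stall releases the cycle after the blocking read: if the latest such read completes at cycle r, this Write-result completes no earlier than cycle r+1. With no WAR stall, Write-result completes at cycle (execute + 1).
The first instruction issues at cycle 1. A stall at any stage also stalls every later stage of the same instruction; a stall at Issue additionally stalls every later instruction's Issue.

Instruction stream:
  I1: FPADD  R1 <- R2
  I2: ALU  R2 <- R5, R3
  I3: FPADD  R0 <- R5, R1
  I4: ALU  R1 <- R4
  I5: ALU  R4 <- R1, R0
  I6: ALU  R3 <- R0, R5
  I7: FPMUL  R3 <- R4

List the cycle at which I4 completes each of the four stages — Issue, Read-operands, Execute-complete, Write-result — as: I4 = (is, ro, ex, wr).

I4 = (8, 9, 10, 11)

  I1 | 1 | 2 | 5 | 6
  I2 | 2 | 3 | 4 | 5
  I3 | 7 | 8 | 11 | 12   struct: FPADD busy until I1 writes@6
  I4 | 8 | 9 | 10 | 11
  I5 | 12 | 13 | 14 | 15   struct: ALU busy until I4 writes@11
  I6 | 16 | 17 | 18 | 19   struct: ALU busy until I5 writes@15
  I7 | 20 | 21 | 26 | 27   WAW R3: wait I6 write@19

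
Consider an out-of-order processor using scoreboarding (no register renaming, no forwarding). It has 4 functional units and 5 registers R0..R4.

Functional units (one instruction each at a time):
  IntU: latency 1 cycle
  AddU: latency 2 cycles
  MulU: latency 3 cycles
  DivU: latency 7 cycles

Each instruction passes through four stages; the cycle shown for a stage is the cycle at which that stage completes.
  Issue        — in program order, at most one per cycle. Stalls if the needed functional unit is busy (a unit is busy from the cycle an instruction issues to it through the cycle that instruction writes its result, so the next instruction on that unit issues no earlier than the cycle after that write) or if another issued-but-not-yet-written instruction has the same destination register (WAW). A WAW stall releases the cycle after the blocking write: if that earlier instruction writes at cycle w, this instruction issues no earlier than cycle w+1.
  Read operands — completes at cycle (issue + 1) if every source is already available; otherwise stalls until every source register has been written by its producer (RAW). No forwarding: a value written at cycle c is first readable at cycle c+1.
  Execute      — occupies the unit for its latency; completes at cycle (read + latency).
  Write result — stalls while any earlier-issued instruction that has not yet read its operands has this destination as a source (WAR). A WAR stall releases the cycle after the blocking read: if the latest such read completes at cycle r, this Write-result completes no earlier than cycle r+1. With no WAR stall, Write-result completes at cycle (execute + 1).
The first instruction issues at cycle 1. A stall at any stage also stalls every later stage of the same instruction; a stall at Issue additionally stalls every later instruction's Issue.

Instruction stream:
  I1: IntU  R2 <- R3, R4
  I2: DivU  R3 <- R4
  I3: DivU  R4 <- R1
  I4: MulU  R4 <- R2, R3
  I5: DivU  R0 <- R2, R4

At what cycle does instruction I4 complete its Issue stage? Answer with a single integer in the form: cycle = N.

1) issue 1, read 2, done 3, write 4
2) issue 2, read 3, done 10, write 11
3) issue 12, read 13, done 20, write 21  <struct: DivU busy until I2 writes@11>
4) issue 22, read 23, done 26, write 27  <WAW R4: wait I3 write@21>
5) issue 23, read 28, done 35, write 36  <RAW R4: wait I4 write@27>

cycle = 22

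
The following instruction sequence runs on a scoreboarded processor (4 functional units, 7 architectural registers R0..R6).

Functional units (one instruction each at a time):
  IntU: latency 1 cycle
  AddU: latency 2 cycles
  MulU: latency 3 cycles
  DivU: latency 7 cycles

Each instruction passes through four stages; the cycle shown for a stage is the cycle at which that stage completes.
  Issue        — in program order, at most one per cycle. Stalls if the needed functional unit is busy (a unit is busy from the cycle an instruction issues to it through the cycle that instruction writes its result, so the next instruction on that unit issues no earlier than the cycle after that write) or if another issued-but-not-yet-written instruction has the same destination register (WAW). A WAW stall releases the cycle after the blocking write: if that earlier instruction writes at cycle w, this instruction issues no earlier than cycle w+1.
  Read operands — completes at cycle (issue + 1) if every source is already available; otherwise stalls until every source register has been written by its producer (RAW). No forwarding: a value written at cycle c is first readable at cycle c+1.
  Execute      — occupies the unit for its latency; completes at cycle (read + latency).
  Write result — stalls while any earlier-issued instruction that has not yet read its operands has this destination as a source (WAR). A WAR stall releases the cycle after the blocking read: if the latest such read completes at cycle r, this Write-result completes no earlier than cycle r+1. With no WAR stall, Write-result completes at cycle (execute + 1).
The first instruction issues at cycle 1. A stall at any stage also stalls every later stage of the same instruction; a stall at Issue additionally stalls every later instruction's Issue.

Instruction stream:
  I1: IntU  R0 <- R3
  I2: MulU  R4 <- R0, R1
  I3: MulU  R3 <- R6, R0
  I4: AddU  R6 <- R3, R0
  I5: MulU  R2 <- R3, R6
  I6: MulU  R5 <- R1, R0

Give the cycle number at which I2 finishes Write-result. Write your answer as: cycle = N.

  I1 | 1 | 2 | 3 | 4
  I2 | 2 | 5 | 8 | 9   RAW R0: wait I1 write@4
  I3 | 10 | 11 | 14 | 15   struct: MulU busy until I2 writes@9
  I4 | 11 | 16 | 18 | 19   RAW R3: wait I3 write@15
  I5 | 16 | 20 | 23 | 24   struct: MulU busy until I3 writes@15 · RAW R6: wait I4 write@19
  I6 | 25 | 26 | 29 | 30   struct: MulU busy until I5 writes@24

cycle = 9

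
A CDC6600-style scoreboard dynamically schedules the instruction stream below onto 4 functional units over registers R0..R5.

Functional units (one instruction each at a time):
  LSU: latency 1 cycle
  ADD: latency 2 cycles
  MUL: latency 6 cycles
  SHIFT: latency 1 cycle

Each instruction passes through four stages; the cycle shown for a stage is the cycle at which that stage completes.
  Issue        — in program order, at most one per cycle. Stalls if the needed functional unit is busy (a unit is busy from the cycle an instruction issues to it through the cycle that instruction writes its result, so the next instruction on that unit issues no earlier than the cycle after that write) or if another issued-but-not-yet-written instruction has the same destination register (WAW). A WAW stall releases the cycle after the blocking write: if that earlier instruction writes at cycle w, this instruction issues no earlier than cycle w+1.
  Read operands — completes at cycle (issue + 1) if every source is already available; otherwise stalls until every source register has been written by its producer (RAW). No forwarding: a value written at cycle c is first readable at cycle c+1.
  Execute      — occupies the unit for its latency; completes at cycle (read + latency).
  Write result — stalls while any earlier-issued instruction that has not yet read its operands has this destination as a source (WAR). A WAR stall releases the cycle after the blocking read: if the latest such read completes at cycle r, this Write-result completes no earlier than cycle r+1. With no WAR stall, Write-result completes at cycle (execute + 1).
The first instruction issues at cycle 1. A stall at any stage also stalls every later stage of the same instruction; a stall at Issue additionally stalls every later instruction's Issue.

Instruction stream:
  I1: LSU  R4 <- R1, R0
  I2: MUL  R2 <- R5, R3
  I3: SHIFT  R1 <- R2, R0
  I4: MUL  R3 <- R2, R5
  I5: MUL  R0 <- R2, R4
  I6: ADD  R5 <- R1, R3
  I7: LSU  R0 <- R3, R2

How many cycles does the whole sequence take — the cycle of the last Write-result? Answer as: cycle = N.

cycle 1: I1 issues→LSU
cycle 2: I1 reads · I2 issues→MUL
cycle 3: I1 exec-done · I2 reads · I3 issues→SHIFT
cycle 4: I1 writes R4
cycle 9: I2 exec-done
cycle 10: I2 writes R2
cycle 11: I3 reads · I4 issues→MUL
cycle 12: I3 exec-done · I4 reads
cycle 13: I3 writes R1
cycle 18: I4 exec-done
cycle 19: I4 writes R3
cycle 20: I5 issues→MUL
cycle 21: I5 reads · I6 issues→ADD
cycle 22: I6 reads
cycle 24: I6 exec-done
cycle 25: I6 writes R5
cycle 27: I5 exec-done
cycle 28: I5 writes R0
cycle 29: I7 issues→LSU
cycle 30: I7 reads
cycle 31: I7 exec-done
cycle 32: I7 writes R0

cycle = 32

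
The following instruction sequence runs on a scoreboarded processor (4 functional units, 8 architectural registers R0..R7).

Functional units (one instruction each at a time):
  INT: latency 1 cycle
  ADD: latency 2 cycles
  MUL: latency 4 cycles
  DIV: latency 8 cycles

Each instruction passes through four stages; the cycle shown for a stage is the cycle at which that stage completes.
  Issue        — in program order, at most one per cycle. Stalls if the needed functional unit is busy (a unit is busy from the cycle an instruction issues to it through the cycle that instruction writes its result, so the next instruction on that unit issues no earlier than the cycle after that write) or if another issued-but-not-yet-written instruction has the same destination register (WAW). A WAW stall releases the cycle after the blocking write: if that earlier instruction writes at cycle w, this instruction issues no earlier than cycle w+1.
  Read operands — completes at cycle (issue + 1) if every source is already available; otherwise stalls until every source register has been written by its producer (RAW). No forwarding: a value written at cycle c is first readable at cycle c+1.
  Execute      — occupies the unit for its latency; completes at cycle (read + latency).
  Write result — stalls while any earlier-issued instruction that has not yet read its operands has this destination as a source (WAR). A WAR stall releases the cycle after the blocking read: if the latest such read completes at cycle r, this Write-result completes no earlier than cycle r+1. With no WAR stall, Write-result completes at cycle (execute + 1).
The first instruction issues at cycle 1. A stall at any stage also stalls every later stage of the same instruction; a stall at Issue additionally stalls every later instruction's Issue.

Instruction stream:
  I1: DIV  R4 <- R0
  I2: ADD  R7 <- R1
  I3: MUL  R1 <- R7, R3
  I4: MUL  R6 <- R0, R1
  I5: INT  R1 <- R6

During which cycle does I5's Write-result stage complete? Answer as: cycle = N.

I1 -> (1, 2, 10, 11)
I2 -> (2, 3, 5, 6)
I3 -> (3, 7, 11, 12)  // RAW R7: wait I2 write@6
I4 -> (13, 14, 18, 19)  // struct: MUL busy until I3 writes@12
I5 -> (14, 20, 21, 22)  // RAW R6: wait I4 write@19

cycle = 22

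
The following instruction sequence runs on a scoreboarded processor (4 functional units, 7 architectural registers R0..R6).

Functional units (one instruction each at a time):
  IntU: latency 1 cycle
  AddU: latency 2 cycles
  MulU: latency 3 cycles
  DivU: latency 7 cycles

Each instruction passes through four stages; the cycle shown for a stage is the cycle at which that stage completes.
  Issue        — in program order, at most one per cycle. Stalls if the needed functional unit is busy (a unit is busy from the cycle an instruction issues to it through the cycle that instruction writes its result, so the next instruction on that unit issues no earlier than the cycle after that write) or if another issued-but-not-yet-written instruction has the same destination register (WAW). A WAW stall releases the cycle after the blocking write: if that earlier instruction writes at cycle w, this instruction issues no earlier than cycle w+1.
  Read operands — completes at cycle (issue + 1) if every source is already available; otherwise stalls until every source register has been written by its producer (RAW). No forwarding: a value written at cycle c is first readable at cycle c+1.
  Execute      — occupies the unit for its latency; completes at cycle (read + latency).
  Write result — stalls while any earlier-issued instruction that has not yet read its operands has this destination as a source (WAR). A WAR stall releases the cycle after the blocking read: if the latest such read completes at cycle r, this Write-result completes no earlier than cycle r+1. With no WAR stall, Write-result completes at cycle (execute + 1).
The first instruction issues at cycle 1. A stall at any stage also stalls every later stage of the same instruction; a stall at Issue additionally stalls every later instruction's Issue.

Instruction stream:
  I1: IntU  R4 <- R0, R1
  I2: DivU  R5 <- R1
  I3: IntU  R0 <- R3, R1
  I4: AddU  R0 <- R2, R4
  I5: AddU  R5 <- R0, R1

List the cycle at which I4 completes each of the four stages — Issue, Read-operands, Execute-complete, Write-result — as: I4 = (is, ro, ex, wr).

I4 = (9, 10, 12, 13)

I1  is:1  ro:2  ex:3  wr:4
I2  is:2  ro:3  ex:10  wr:11
I3  is:5  ro:6  ex:7  wr:8  — struct: IntU busy until I1 writes@4
I4  is:9  ro:10  ex:12  wr:13  — WAW R0: wait I3 write@8
I5  is:14  ro:15  ex:17  wr:18  — struct: AddU busy until I4 writes@13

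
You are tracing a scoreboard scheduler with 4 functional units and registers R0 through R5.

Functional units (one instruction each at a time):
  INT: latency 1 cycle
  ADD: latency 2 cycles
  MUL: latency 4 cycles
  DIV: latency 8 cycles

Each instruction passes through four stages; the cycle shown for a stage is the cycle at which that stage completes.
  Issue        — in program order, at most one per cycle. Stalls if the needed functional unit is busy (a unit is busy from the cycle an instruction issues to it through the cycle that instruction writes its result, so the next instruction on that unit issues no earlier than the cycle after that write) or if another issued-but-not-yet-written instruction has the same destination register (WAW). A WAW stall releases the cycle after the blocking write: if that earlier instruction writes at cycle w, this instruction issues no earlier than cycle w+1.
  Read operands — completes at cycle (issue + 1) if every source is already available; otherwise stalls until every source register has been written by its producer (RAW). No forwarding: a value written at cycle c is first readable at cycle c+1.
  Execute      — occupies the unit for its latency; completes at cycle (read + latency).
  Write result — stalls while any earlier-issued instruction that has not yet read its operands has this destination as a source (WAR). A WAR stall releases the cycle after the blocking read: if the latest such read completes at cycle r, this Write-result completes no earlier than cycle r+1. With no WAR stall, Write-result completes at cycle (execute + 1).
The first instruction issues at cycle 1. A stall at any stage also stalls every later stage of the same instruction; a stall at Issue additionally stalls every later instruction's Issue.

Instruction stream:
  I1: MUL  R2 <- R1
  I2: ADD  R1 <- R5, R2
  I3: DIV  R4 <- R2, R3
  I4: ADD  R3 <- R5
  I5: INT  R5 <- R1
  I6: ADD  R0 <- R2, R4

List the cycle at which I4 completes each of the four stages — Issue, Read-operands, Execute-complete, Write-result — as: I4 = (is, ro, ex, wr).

I1 -> (1, 2, 6, 7)
I2 -> (2, 8, 10, 11)  // RAW R2: wait I1 write@7
I3 -> (3, 8, 16, 17)  // RAW R2: wait I1 write@7
I4 -> (12, 13, 15, 16)  // struct: ADD busy until I2 writes@11
I5 -> (13, 14, 15, 16)
I6 -> (17, 18, 20, 21)  // struct: ADD busy until I4 writes@16

I4 = (12, 13, 15, 16)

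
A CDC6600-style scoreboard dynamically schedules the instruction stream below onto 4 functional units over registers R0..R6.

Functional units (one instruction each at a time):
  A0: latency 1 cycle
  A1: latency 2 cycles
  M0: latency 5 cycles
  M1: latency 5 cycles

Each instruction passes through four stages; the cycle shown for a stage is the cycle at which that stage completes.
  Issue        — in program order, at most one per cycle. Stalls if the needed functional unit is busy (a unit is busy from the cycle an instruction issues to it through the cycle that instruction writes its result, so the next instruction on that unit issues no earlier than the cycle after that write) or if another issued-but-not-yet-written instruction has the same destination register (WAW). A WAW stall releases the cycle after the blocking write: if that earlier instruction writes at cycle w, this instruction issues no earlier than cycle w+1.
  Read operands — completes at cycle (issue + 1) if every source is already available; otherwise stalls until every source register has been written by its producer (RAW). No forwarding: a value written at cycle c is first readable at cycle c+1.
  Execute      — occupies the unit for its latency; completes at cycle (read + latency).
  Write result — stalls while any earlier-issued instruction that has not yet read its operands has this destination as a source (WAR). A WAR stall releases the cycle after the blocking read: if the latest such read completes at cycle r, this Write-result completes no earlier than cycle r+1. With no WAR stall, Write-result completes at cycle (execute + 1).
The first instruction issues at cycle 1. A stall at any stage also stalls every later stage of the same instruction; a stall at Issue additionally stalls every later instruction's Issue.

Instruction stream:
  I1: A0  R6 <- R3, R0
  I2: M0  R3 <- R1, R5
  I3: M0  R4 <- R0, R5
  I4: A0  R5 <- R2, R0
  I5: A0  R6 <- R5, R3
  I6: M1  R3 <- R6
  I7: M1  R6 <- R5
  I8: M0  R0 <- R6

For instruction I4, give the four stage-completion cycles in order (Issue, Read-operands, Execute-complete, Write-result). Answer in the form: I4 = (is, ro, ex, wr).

[1] I1 dispatched to A0
[2] I1 operands ready, I2 dispatched to M0
[3] I1 complete, I2 operands ready
[4] R6←I1
[8] I2 complete
[9] R3←I2
[10] I3 dispatched to M0
[11] I3 operands ready, I4 dispatched to A0
[12] I4 operands ready
[13] I4 complete
[14] R5←I4
[15] I5 dispatched to A0
[16] I3 complete, I5 operands ready, I6 dispatched to M1
[17] R4←I3, I5 complete
[18] R6←I5
[19] I6 operands ready
[24] I6 complete
[25] R3←I6
[26] I7 dispatched to M1
[27] I7 operands ready, I8 dispatched to M0
[32] I7 complete
[33] R6←I7
[34] I8 operands ready
[39] I8 complete
[40] R0←I8

I4 = (11, 12, 13, 14)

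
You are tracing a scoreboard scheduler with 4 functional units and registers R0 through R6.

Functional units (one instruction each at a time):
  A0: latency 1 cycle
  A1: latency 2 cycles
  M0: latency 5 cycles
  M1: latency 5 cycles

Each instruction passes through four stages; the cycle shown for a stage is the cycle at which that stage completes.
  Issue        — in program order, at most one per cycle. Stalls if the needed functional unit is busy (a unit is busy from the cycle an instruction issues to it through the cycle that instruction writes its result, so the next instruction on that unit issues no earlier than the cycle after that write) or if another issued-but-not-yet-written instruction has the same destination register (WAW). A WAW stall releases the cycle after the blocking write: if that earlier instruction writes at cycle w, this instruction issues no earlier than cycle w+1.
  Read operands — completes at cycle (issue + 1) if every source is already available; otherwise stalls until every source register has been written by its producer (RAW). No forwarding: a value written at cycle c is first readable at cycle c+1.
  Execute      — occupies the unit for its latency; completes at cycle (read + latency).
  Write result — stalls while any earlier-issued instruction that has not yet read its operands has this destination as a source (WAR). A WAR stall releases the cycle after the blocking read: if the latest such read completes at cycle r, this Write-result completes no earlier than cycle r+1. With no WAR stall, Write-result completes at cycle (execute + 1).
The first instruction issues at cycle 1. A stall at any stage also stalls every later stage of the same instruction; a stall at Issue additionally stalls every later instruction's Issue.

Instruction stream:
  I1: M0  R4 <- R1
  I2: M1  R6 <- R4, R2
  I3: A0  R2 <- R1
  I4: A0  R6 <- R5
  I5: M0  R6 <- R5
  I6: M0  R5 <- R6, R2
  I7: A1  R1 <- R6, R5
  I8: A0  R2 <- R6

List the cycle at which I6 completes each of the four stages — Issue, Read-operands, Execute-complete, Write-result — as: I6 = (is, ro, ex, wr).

cycle 1: I1→M0
cycle 2: I1 RO | I2→M1
cycle 3: I3→A0
cycle 4: I3 RO
cycle 5: I3 EX
cycle 7: I1 EX
cycle 8: I1 WR R4
cycle 9: I2 RO
cycle 10: I3 WR R2
cycle 14: I2 EX
cycle 15: I2 WR R6
cycle 16: I4→A0
cycle 17: I4 RO
cycle 18: I4 EX
cycle 19: I4 WR R6
cycle 20: I5→M0
cycle 21: I5 RO
cycle 26: I5 EX
cycle 27: I5 WR R6
cycle 28: I6→M0
cycle 29: I6 RO | I7→A1
cycle 30: I8→A0
cycle 31: I8 RO
cycle 32: I8 EX
cycle 33: I8 WR R2
cycle 34: I6 EX
cycle 35: I6 WR R5
cycle 36: I7 RO
cycle 38: I7 EX
cycle 39: I7 WR R1

I6 = (28, 29, 34, 35)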